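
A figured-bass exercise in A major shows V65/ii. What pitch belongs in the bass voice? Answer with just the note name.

A#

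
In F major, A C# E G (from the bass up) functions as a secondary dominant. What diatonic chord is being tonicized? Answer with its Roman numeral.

vi

The chord is a dominant seventh chord on A.
A dominant resolves down a perfect fifth: A → D. In F major, D is scale degree 6, i.e. vi.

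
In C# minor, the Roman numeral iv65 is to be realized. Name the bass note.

iv in C# minor has root F#; the chord is F#-A-C#-E.
The figure 65 means first inversion — the third is in the bass.

A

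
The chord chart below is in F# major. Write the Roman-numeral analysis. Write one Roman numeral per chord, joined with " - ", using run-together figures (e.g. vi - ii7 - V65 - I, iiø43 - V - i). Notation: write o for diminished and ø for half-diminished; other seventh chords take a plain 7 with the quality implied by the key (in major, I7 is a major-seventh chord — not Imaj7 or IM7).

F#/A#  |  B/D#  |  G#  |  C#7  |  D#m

F#/A#: major triad on F# = scale degree 1 → I6.
B/D# has root B, degree 4 in F# major, so IV6.
G#: chromatic; G# is V of V, so V/V.
C#7 has root C#, degree 5 in F# major, so V7.
D#m has root D#, degree 6 in F# major, so vi.

I6 - IV6 - V/V - V7 - vi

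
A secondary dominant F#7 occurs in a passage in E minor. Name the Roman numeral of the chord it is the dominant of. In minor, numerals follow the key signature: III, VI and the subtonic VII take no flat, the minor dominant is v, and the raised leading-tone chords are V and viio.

V

The chord is a dominant seventh chord on F#.
A dominant resolves down a perfect fifth: F# → B. In E minor, B is scale degree 5, i.e. V.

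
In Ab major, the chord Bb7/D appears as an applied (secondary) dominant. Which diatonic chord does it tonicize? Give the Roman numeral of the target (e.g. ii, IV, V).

The chord is a dominant seventh chord on Bb.
A dominant resolves down a perfect fifth: Bb → Eb. In Ab major, Eb is scale degree 5, i.e. V.

V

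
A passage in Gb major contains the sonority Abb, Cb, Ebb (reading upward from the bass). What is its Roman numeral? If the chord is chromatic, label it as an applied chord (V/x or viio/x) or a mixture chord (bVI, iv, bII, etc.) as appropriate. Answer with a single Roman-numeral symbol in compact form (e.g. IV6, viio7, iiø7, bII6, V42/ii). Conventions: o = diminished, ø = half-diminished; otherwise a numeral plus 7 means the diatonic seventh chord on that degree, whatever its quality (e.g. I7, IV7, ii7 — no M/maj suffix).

bII

Stacked in thirds the chord is Abb-Cb-Ebb: a major triad on Abb.
Abb is the lowered second degree of Gb major (diatonic 2 would be Ab). This is the Neapolitan chord — a major triad on the lowered second degree.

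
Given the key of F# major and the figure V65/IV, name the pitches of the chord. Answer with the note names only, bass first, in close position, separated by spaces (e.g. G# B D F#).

A# C# E F#

V65/IV is a secondary dominant — the dominant seventh of IV. IV in F# major is B, so the applied chord's root is F#, a perfect fifth above.
Building a dominant seventh chord on F# gives F#-A#-C#-E.
With the 65 figure the chord is in first inversion; from the bass A# upward in close position it reads A#-C#-E-F#.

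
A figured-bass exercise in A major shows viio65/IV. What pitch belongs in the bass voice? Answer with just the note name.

E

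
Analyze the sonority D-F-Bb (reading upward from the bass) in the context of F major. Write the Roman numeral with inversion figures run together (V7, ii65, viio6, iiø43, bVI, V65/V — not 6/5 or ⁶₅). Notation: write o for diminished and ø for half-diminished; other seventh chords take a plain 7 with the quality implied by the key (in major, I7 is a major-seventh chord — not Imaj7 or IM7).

IV6

The pitches Bb-D-F form a major triad rooted on Bb.
Bb is scale degree 4 in F major, and a major triad on that degree is written IV.
With D in the bass the chord is in first inversion, so the figured bass is 6.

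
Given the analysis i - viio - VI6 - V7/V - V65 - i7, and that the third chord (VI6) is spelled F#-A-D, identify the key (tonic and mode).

VI6 is given as F#-A-D — a major triad with root D.
If D is scale degree 6 and the mode makes that degree carry a major triad, the tonic is F# and the mode is minor.

F# minor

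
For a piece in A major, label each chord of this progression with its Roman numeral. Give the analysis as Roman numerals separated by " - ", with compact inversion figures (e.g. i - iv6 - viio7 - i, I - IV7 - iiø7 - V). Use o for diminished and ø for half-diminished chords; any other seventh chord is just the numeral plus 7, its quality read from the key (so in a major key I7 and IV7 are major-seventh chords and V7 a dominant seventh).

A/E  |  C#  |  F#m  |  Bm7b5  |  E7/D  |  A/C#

I64 - V/vi - vi - iiø7 - V42 - I6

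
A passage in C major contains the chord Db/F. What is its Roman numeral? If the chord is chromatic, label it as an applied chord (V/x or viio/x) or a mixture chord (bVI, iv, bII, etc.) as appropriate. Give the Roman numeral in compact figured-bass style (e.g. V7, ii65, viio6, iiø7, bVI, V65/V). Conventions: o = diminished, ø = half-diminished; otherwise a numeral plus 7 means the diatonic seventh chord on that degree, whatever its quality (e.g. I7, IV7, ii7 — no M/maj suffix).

bII6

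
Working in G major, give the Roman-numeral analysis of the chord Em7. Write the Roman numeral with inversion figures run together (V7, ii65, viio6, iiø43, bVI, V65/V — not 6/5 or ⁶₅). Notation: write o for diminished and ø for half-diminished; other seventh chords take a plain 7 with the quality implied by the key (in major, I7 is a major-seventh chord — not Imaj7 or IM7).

The pitches E-G-B-D form a minor seventh chord rooted on E.
In G major, E is the submediant; the diatonic minor seventh chord there is vi7.

vi7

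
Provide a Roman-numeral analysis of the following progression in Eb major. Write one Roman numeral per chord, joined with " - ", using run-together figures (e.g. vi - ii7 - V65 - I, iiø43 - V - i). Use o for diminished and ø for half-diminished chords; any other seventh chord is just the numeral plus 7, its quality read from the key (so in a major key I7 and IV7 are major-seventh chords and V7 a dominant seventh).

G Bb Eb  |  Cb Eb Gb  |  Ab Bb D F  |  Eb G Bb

I6 - bVI - V42 - I

G-Bb-Eb has root Eb, degree 1 in Eb major, so I6.
Cb-Eb-Gb: major triad on Cb — chromatic; bVI (borrowed from the parallel minor).
Ab-Bb-D-F: dominant seventh chord on Bb = scale degree 5 → V42.
Eb-G-Bb has root Eb, degree 1 in Eb major, so I.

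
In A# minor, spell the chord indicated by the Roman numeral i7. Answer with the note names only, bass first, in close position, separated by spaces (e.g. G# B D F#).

A# C# E# G#

The numeral's case and figure indicate a minor seventh chord. In A# minor its root, scale degree 1, is A#.
Stacking thirds from A# gives A#-C#-E#-G#.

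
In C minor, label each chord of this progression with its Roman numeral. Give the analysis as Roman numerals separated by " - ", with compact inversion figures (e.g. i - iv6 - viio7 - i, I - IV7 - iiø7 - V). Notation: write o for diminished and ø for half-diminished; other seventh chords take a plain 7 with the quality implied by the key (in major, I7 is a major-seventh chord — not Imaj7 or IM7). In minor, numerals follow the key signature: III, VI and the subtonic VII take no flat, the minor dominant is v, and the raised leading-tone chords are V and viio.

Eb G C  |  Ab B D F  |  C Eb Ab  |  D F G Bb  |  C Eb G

i6 - viio42 - VI6 - v43 - i

Eb-G-C has root C, degree 1 in C minor, so i6.
Ab-B-D-F has root B, degree 7 in C minor, so viio42.
C-Eb-Ab: major triad on Ab = scale degree 6 → VI6.
D-F-G-Bb: root G is the dominant; minor seventh chord there is v43.
C-Eb-G: minor triad on C = scale degree 1 → i.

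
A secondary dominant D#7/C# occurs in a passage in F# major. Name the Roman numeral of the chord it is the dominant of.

ii

The chord is a dominant seventh chord on D#.
A dominant resolves down a perfect fifth: D# → G#. In F# major, G# is scale degree 2, i.e. ii.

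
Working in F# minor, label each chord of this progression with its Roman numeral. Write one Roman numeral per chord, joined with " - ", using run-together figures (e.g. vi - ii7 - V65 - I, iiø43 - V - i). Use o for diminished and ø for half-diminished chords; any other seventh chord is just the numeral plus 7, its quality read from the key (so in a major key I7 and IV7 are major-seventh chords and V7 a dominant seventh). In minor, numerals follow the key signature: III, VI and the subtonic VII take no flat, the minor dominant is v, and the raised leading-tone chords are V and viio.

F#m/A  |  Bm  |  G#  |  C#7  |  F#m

i6 - iv - V/V - V7 - i

F#m/A has root F#, degree 1 in F# minor, so i6.
Bm: root B is the subdominant; minor triad there is iv.
G#: a major triad on G#, the applied dominant of V → V/V.
C#7 has root C#, degree 5 in F# minor, so V7.
F#m: root F# is the tonic; minor triad there is i.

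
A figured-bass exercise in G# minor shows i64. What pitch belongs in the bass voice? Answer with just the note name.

D#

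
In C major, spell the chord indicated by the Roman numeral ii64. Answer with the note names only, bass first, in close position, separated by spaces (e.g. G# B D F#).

A D F

The numeral's case and figure indicate a minor triad. In C major its root, scale degree 2, is D.
That chord is spelled D-F-A.
The figured bass 64 indicates second inversion, placing the fifth (A) in the bass: A-D-F.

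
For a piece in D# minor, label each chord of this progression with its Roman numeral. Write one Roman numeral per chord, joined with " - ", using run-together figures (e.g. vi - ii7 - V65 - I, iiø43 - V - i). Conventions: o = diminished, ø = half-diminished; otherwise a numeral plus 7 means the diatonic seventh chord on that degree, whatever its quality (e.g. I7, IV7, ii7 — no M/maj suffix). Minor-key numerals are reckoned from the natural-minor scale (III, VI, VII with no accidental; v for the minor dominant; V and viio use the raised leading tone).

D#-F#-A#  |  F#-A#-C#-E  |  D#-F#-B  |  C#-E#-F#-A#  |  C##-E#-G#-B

i - V7/VI - VI6 - III43 - viio7

D#-F#-A# has root D#, degree 1 in D# minor, so i.
F#-A#-C#-E: a dominant seventh chord on F#, the applied dominant of VI → V7/VI.
D#-F#-B: major triad on B = scale degree 6 → VI6.
C#-E#-F#-A#: major seventh chord on F# = scale degree 3 → III43.
C##-E#-G#-B: root C## is the leading tone; fully diminished seventh chord there is viio7.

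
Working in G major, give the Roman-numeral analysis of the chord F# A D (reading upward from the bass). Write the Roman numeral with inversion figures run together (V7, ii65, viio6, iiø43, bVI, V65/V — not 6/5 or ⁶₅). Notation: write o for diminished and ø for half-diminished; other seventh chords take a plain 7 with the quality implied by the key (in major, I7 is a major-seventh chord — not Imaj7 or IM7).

V6

The pitches D-F#-A form a major triad rooted on D.
In G major, D is the dominant; the diatonic major triad there is V.
With F# in the bass the chord is in first inversion, so the figured bass is 6.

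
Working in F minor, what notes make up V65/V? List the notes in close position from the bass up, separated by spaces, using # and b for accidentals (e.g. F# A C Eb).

The slash means an applied dominant: we want the dominant of V. In F minor, V is C major, and its dominant is built on G.
Building a dominant seventh chord on G gives G-B-D-F.
The figured bass 65 indicates first inversion, placing the third (B) in the bass: B-D-F-G.

B D F G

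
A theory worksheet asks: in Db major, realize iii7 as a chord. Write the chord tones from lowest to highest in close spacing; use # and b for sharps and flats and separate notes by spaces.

In Db major, scale degree 3 is F, and the diatonic chord built there is a minor seventh chord.
Stacking thirds from F gives F-Ab-C-Eb.

F Ab C Eb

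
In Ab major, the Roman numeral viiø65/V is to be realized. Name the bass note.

F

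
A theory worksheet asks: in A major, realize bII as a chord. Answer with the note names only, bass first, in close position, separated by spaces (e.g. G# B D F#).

Bb D F

bII is the Neapolitan chord — a major triad on the lowered second degree. In A major that root is Bb.
So the chord is Bb-D-F.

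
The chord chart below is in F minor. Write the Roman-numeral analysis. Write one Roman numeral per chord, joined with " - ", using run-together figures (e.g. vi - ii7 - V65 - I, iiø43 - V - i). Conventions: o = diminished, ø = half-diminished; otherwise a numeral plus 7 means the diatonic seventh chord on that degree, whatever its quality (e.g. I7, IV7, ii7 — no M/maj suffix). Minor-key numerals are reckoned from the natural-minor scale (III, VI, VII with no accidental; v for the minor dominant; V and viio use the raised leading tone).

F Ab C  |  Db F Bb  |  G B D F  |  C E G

F-Ab-C: minor triad on F = scale degree 1 → i.
Db-F-Bb: root Bb is the subdominant; minor triad there is iv6.
G-B-D-F is the secondary dominant of V (dominant seventh chord on G): V7/V.
C-E-G: major triad on C = scale degree 5 → V.

i - iv6 - V7/V - V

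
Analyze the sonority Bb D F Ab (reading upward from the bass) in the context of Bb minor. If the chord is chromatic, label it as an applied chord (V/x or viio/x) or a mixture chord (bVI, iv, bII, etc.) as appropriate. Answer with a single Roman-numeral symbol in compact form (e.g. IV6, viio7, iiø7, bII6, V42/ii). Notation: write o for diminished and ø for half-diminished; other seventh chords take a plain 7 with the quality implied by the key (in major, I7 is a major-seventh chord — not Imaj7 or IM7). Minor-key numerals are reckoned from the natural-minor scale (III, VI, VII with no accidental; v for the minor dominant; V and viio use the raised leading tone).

V7/iv

Stacked in thirds the chord is Bb-D-F-Ab: a dominant seventh chord on Bb.
Bb is not a diatonic chord root with this quality in Bb minor, but it lies a perfect fifth above Eb (iv), so the chord functions as an applied dominant of iv.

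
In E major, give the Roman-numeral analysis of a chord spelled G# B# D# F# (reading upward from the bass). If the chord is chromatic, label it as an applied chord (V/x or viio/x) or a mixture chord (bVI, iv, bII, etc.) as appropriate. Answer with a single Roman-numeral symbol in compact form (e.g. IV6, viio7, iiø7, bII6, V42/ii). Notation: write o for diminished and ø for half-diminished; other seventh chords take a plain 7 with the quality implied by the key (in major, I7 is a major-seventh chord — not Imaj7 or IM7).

V7/vi

The pitches G#-B#-D#-F# form a dominant seventh chord rooted on G#.
G# is not a diatonic chord root with this quality in E major, but it lies a perfect fifth above C# (vi), so the chord functions as an applied dominant of vi.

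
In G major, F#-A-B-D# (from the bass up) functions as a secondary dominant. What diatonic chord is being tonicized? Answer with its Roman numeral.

The chord is a dominant seventh chord on B.
A dominant resolves down a perfect fifth: B → E. In G major, E is scale degree 6, i.e. vi.

vi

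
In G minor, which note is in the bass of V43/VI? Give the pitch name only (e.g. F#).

F

The applied chord V43/VI is rooted on Bb: Bb-D-F-Ab.
The figure 43 means second inversion — the fifth is in the bass.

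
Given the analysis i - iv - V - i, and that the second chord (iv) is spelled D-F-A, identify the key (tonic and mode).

The anchor chord is a minor triad on D, labeled iv.
Counting down 3 scale steps from D places the tonic on A; a minor triad on degree 4 is diatonic only in minor.

A minor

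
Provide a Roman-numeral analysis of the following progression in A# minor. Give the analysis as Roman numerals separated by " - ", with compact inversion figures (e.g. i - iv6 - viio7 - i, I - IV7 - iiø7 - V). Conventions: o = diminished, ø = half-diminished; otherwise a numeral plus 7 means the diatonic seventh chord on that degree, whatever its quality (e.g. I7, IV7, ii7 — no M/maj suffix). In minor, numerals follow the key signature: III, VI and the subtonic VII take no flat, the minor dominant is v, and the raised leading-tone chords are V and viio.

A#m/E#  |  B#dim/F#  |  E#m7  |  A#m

i64 - iio64 - v7 - i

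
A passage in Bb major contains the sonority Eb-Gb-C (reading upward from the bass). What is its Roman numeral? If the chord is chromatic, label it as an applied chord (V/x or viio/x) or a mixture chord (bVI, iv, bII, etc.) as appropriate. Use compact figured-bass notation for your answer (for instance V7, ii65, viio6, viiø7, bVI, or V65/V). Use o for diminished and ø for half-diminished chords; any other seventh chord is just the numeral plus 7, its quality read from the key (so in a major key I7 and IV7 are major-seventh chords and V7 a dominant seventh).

iio6

The pitches C-Eb-Gb form a diminished triad rooted on C.
C is the second degree of Bb major. This is the diminished supertonic triad, borrowed from the parallel minor.
With Eb in the bass the chord is in first inversion, so the figured bass is 6.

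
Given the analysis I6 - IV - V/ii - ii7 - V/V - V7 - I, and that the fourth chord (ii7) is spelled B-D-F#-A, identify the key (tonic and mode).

The chord Bm7 is a minor seventh chord rooted on B; its label is ii7.
Counting down one scale step from B places the tonic on A; a minor seventh chord on degree 2 is diatonic only in major.

A major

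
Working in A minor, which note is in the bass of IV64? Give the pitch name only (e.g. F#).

IV in A minor has root D; the chord is D-F#-A.
The figure 64 means second inversion — the fifth is in the bass.

A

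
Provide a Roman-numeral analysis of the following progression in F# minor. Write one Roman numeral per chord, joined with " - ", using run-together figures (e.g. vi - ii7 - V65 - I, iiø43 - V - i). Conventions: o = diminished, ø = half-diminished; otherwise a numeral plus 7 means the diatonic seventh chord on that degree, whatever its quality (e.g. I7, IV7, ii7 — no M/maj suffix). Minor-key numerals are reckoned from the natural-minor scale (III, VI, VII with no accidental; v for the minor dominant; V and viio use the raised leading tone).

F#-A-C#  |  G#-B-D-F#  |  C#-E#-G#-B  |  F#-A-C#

F#-A-C# has root F#, degree 1 in F# minor, so i.
G#-B-D-F#: root G# is the supertonic; half-diminished seventh chord there is iiø7.
C#-E#-G#-B has root C#, degree 5 in F# minor, so V7.
F#-A-C#: root F# is the tonic; minor triad there is i.

i - iiø7 - V7 - i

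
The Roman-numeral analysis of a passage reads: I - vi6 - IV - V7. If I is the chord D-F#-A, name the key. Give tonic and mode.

D major

I is given as D-F#-A — a major triad with root D.
If D is scale degree 1 and the mode makes that degree carry a major triad, the tonic is D and the mode is major.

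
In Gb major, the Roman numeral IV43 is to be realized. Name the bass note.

Gb

IV in Gb major has root Cb; the chord is Cb-Eb-Gb-Bb.
The figure 43 means second inversion — the fifth is in the bass.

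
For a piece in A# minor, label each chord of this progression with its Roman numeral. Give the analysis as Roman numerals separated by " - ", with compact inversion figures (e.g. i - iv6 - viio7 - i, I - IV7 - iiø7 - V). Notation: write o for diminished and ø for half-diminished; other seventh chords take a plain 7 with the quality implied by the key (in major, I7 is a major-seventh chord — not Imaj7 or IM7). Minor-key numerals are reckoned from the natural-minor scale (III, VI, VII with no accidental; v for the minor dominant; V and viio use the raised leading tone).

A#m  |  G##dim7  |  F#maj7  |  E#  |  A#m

A#m: minor triad on A# = scale degree 1 → i.
G##dim7: fully diminished seventh chord on G## = scale degree 7 → viio7.
F#maj7: major seventh chord on F# = scale degree 6 → VI7.
E#: root E# is the dominant; major triad there is V.
A#m has root A#, degree 1 in A# minor, so i.

i - viio7 - VI7 - V - i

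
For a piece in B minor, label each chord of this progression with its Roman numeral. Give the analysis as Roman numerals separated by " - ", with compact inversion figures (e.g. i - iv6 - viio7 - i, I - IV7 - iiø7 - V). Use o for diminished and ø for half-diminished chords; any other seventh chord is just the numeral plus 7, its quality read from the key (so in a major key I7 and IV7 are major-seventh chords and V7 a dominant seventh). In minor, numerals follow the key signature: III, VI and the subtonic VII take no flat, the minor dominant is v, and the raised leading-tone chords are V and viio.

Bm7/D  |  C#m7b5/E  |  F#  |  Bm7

i65 - iiø65 - V - i7

Bm7/D has root B, degree 1 in B minor, so i65.
C#m7b5/E: half-diminished seventh chord on C# = scale degree 2 → iiø65.
F#: root F# is the dominant; major triad there is V.
Bm7: root B is the tonic; minor seventh chord there is i7.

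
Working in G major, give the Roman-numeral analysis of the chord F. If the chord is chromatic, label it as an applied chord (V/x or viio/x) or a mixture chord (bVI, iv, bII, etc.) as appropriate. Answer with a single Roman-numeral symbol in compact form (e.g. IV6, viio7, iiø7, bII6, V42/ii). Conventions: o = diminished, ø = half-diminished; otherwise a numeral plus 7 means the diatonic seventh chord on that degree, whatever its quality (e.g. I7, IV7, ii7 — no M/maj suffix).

bVII

Stacked in thirds the chord is F-A-C: a major triad on F.
F is the lowered seventh degree of G major (diatonic 7 would be F#). This is a major triad on the lowered seventh degree (the subtonic), borrowed from the parallel minor.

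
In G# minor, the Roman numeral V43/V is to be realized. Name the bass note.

The applied chord V43/V is rooted on A#: A#-C##-E#-G#.
The figure 43 means second inversion — the fifth is in the bass.

E#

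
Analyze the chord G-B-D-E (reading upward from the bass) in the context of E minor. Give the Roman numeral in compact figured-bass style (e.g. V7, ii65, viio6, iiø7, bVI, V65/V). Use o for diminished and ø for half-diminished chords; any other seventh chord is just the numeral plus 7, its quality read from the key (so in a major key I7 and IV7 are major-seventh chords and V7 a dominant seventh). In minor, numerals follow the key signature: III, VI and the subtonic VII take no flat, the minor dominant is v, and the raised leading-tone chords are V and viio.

i65

Stacked in thirds the chord is E-G-B-D: a minor seventh chord on E.
In E minor, E is the tonic; the diatonic minor seventh chord there is i7.
With G in the bass the chord is in first inversion, so the figured bass is 65.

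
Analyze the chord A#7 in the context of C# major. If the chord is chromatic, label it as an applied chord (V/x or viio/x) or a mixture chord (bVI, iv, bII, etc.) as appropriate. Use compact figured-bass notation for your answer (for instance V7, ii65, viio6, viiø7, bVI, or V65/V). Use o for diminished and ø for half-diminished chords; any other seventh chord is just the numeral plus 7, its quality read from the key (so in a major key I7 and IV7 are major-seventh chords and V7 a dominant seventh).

The pitches A#-C##-E#-G# form a dominant seventh chord rooted on A#.
A# is not a diatonic chord root with this quality in C# major, but it lies a perfect fifth above D# (ii), so the chord functions as an applied dominant of ii.

V7/ii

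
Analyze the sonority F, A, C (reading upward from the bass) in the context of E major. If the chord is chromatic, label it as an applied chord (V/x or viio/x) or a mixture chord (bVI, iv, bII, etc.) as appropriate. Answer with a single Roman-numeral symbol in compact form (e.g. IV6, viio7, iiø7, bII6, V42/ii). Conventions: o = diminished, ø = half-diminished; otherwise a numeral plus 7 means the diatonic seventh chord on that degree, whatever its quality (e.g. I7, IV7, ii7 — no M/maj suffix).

The pitches F-A-C form a major triad rooted on F.
F is the lowered second degree of E major (diatonic 2 would be F#). This is the Neapolitan chord — a major triad on the lowered second degree.

bII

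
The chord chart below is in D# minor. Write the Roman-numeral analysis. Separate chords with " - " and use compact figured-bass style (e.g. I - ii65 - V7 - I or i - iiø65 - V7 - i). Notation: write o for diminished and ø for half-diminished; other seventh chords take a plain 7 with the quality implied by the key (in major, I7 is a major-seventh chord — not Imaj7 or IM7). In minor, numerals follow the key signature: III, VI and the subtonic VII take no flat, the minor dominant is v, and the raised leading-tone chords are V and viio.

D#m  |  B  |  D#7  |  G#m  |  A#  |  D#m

D#m has root D#, degree 1 in D# minor, so i.
B has root B, degree 6 in D# minor, so VI.
D#7 is the secondary dominant of iv (dominant seventh chord on D#): V7/iv.
G#m: minor triad on G# = scale degree 4 → iv.
A#: root A# is the dominant; major triad there is V.
D#m has root D#, degree 1 in D# minor, so i.

i - VI - V7/iv - iv - V - i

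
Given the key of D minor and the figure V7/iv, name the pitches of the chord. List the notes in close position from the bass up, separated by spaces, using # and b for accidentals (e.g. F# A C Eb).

D F# A C

The slash means an applied dominant: we want the dominant of iv. In D minor, iv is G minor, and its dominant is built on D.
Building a dominant seventh chord on D gives D-F#-A-C.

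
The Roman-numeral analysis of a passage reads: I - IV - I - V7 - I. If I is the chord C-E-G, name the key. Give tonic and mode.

C major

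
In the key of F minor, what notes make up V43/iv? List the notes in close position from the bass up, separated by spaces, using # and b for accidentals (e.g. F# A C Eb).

C Eb F A

V43/iv is a secondary dominant — the dominant seventh of iv. iv in F minor is Bb, so the applied chord's root is F, a perfect fifth above.
Building a dominant seventh chord on F gives F-A-C-Eb.
The figured bass 43 indicates second inversion, placing the fifth (C) in the bass: C-Eb-F-A.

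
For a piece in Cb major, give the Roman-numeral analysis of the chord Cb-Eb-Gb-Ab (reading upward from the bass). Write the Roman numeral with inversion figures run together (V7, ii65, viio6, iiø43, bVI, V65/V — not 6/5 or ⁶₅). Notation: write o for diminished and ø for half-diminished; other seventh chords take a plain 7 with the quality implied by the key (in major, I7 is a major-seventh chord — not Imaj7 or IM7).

vi65

Stacked in thirds the chord is Ab-Cb-Eb-Gb: a minor seventh chord on Ab.
Ab is scale degree 6 in Cb major, and a minor seventh chord on that degree is written vi7.
With Cb in the bass the chord is in first inversion, so the figured bass is 65.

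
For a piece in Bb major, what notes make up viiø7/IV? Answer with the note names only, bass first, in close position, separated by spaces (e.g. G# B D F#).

D F Ab C

viiø7/IV is a secondary leading-tone chord. The target IV is Eb in Bb major; the applied chord is rooted a semitone below, on D.
Building a half-diminished seventh chord on D gives D-F-Ab-C.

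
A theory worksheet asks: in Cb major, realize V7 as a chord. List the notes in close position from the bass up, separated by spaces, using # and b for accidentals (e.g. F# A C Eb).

In Cb major, scale degree 5 is Gb, and the diatonic chord built there is a dominant seventh chord.
Stacking thirds from Gb gives Gb-Bb-Db-Fb.

Gb Bb Db Fb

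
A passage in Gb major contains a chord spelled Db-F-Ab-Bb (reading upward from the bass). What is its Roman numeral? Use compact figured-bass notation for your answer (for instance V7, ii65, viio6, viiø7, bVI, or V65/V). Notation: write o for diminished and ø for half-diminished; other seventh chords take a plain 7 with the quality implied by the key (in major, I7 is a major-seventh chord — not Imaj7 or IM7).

iii65

The pitches Bb-Db-F-Ab form a minor seventh chord rooted on Bb.
In Gb major, Bb is the mediant; the diatonic minor seventh chord there is iii7.
With Db in the bass the chord is in first inversion, so the figured bass is 65.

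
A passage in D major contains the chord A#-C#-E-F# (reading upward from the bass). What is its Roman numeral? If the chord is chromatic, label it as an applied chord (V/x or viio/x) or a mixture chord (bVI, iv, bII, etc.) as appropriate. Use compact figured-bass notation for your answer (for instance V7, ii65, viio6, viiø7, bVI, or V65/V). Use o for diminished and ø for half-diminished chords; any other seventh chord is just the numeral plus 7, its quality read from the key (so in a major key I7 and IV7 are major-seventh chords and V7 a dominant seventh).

The pitches F#-A#-C#-E form a dominant seventh chord rooted on F#.
F# is not a diatonic chord root with this quality in D major, but it lies a perfect fifth above B (vi), so the chord functions as an applied dominant of vi.
With A# in the bass the chord is in first inversion, so the figured bass is 65.

V65/vi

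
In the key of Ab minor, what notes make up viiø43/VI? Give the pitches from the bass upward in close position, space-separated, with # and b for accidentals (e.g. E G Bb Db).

Bbb Db Eb Gb

The slash marks an applied leading-tone chord: viio of VI. In Ab minor, VI is Fb, so the leading tone to it is Eb, a half step below.
Building a half-diminished seventh chord on Eb gives Eb-Gb-Bbb-Db.
With the 43 figure the chord is in second inversion; from the bass Bbb upward in close position it reads Bbb-Db-Eb-Gb.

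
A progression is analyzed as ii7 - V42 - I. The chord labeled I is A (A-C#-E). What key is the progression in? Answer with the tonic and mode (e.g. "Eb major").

The chord A is a major triad rooted on A; its label is I.
If A is scale degree 1 and the mode makes that degree carry a major triad, the tonic is A and the mode is major.

A major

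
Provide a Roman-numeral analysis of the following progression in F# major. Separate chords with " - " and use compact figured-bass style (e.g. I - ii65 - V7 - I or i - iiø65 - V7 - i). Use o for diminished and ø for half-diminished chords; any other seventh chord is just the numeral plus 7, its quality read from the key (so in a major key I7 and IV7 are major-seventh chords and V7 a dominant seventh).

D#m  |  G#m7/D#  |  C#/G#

D#m: minor triad on D# = scale degree 6 → vi.
G#m7/D#: root G# is the supertonic; minor seventh chord there is ii43.
C#/G#: root C# is the dominant; major triad there is V64.

vi - ii43 - V64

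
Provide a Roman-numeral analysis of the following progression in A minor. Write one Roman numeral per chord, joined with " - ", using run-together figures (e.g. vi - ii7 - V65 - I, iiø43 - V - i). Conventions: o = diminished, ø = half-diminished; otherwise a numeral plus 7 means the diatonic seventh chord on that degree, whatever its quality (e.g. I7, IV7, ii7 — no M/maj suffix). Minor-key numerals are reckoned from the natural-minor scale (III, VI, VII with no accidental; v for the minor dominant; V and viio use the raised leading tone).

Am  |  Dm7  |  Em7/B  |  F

Am: root A is the tonic; minor triad there is i.
Dm7: minor seventh chord on D = scale degree 4 → iv7.
Em7/B has root E, degree 5 in A minor, so v43.
F: root F is the submediant; major triad there is VI.

i - iv7 - v43 - VI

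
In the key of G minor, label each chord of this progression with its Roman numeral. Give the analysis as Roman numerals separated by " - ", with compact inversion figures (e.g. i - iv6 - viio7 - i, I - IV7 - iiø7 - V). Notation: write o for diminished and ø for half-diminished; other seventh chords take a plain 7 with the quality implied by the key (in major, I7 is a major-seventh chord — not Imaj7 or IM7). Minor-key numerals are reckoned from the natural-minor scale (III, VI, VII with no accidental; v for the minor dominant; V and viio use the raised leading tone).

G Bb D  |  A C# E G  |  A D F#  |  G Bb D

G-Bb-D: root G is the tonic; minor triad there is i.
A-C#-E-G is the secondary dominant of V (dominant seventh chord on A): V7/V.
A-D-F#: major triad on D = scale degree 5 → V64.
G-Bb-D: root G is the tonic; minor triad there is i.

i - V7/V - V64 - i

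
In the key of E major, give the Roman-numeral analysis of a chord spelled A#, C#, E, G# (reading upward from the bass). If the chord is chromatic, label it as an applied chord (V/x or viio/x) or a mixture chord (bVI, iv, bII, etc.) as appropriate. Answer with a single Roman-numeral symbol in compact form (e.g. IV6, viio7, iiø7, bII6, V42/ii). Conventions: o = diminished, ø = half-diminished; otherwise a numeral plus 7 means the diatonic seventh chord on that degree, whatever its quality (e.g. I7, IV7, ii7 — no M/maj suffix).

viiø7/V

The pitches A#-C#-E-G# form a half-diminished seventh chord rooted on A#.
A# sits a half step below B (V in E major); a diminished chord there is the applied leading-tone chord of V.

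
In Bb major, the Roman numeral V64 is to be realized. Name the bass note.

C

V in Bb major has root F; the chord is F-A-C.
The figure 64 means second inversion — the fifth is in the bass.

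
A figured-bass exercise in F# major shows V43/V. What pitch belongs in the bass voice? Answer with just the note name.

The applied chord V43/V is rooted on G#: G#-B#-D#-F#.
The figure 43 means second inversion — the fifth is in the bass.

D#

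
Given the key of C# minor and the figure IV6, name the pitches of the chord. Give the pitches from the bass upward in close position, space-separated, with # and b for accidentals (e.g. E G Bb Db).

A# C# F#

IV6 is the major subdominant, borrowed from the parallel major. In C# minor that root is F#.
So the chord is F#-A#-C#.
The figured bass 6 indicates first inversion, placing the third (A#) in the bass: A#-C#-F#.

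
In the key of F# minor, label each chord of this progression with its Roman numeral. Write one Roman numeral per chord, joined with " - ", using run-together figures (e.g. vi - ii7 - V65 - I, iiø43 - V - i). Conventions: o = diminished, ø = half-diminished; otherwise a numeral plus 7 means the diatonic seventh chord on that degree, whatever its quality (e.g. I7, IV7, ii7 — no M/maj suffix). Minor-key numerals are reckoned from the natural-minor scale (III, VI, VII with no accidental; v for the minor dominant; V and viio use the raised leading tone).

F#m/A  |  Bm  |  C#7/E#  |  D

F#m/A: root F# is the tonic; minor triad there is i6.
Bm: minor triad on B = scale degree 4 → iv.
C#7/E#: dominant seventh chord on C# = scale degree 5 → V65.
D: root D is the submediant; major triad there is VI.

i6 - iv - V65 - VI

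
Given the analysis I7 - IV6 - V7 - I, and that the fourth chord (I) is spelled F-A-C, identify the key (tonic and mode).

F major

I is given as F-A-C — a major triad with root F.
If F is scale degree 1 and the mode makes that degree carry a major triad, the tonic is F and the mode is major.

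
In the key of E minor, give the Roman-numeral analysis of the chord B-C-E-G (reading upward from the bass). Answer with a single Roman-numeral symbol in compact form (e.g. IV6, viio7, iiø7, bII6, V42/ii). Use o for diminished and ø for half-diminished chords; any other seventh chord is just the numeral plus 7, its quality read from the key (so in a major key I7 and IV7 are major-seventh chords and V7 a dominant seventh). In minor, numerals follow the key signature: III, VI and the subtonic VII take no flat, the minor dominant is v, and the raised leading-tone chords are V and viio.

The pitches C-E-G-B form a major seventh chord rooted on C.
In E minor, C is the submediant; the diatonic major seventh chord there is VI7.
With B in the bass the chord is in third inversion, so the figured bass is 42.

VI42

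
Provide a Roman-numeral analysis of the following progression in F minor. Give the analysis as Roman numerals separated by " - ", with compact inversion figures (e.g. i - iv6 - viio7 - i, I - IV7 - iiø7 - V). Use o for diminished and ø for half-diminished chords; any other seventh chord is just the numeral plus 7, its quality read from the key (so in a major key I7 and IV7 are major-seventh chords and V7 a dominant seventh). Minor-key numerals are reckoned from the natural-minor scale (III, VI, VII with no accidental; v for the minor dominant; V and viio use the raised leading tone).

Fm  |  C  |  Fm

Fm: root F is the tonic; minor triad there is i.
C has root C, degree 5 in F minor, so V.
Fm: minor triad on F = scale degree 1 → i.

i - V - i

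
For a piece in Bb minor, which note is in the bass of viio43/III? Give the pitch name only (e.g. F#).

The applied chord viio43/III is rooted on C: C-Eb-Gb-Bbb.
The figure 43 means second inversion — the fifth is in the bass.

Gb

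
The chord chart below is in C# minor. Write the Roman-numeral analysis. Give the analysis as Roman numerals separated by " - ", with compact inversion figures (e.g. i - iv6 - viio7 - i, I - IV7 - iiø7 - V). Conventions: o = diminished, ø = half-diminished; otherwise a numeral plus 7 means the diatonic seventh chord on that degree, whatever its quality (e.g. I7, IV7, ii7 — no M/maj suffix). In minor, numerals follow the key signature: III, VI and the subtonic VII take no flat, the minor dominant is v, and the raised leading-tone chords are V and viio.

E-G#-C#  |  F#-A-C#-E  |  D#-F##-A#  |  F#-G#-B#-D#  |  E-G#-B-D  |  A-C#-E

i6 - iv7 - V/V - V42 - V7/VI - VI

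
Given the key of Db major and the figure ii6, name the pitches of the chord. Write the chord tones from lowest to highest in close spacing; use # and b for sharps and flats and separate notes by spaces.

Gb Bb Eb

In Db major, the supertonic is Eb, and the diatonic chord built there is a minor triad.
Stacking thirds from Eb gives Eb-Gb-Bb.
With the 6 figure the chord is in first inversion; from the bass Gb upward in close position it reads Gb-Bb-Eb.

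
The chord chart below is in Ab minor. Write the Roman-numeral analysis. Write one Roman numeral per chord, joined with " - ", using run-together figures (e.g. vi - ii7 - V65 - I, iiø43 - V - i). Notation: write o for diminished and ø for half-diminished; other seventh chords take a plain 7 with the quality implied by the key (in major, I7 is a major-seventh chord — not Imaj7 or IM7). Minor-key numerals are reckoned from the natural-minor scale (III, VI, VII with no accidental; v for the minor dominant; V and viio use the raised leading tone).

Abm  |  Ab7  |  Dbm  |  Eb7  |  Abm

i - V7/iv - iv - V7 - i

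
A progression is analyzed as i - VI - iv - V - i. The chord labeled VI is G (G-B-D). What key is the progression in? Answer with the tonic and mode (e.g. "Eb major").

The anchor chord is a major triad on G, labeled VI.
VI on G implies G is the submediant; that puts the tonic at B, and the uppercase numeral fits minor mode.

B minor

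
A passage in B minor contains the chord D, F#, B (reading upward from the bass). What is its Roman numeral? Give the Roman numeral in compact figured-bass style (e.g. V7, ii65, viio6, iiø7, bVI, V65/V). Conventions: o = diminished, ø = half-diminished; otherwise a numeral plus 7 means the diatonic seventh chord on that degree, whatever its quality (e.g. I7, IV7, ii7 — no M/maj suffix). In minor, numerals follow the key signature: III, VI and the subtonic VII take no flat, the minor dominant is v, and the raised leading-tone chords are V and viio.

i6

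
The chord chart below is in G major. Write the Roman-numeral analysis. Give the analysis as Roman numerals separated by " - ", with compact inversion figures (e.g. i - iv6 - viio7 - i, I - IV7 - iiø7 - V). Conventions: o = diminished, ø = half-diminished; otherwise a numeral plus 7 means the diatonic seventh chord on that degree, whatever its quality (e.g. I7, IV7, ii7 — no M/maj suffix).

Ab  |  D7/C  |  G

bII - V42 - I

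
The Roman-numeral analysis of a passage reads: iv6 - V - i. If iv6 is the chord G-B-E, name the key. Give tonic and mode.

The chord Em/G is a minor triad rooted on E; its label is iv6.
iv6 on E implies E is the subdominant; that puts the tonic at B, and the lowercase numeral fits minor mode.

B minor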